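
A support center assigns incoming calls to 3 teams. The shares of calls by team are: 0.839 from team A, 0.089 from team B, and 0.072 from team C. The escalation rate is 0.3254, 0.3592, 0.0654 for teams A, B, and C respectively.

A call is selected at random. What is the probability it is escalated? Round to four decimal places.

P(E) ≈ 0.3097

P(E) = P(E|A)·P(A) + P(E|B)·P(B) + P(E|C)·P(C)
      = 0.3254·0.839 + 0.3592·0.089 + 0.0654·0.072
      = 0.2730106 + 0.0319688 + 0.0047088 = 0.3096882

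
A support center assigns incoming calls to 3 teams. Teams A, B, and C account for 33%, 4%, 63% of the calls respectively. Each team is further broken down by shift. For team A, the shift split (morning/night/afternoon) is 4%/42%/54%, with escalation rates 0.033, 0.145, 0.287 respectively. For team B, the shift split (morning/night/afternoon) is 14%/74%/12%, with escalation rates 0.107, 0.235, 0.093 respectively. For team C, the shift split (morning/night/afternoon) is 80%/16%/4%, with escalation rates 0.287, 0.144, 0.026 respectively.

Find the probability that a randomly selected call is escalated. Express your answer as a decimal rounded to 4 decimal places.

P(E|A) = 0.04·0.033 + 0.42·0.145 + 0.54·0.287 = 0.00132 + 0.0609 + 0.15498 = 0.2172
P(E|B) = 0.14·0.107 + 0.74·0.235 + 0.12·0.093 = 0.01498 + 0.1739 + 0.01116 = 0.20004
P(E|C) = 0.8·0.287 + 0.16·0.144 + 0.04·0.026 = 0.2296 + 0.02304 + 0.00104 = 0.25368
Then overall,
P(E) = 0.33·0.2172 + 0.04·0.20004 + 0.63·0.25368
      = 0.071676 + 0.0080016 + 0.1598184 = 0.239496

0.2395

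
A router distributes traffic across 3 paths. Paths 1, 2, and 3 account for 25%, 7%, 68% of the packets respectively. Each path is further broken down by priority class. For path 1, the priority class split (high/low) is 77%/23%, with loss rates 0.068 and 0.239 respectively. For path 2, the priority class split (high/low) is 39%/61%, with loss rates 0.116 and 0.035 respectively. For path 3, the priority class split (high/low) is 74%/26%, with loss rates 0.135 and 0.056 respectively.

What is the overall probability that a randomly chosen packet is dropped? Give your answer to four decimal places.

P(L) ≈ 0.1093

P(L|1) = 0.77·0.068 + 0.23·0.239 = 0.05236 + 0.05497 = 0.10733
P(L|2) = 0.39·0.116 + 0.61·0.035 = 0.04524 + 0.02135 = 0.06659
P(L|3) = 0.74·0.135 + 0.26·0.056 = 0.0999 + 0.01456 = 0.11446
Then overall,
P(L) = 0.25·0.10733 + 0.07·0.06659 + 0.68·0.11446
      = 0.0268325 + 0.0046613 + 0.0778328 = 0.1093266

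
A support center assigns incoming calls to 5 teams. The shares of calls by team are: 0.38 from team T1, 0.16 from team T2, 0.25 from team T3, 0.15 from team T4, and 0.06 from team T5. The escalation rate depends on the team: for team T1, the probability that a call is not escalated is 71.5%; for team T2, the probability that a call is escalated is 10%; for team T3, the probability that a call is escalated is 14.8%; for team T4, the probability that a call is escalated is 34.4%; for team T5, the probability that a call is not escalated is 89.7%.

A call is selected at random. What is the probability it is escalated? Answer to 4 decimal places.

P(E) ≈ 0.2191

P(E|T1) = 1 − 0.715 = 0.285.
P(E|T5) = 1 − 0.897 = 0.103.
P(E) = P(E|T1)·P(T1) + P(E|T2)·P(T2) + P(E|T3)·P(T3) + P(E|T4)·P(T4) + P(E|T5)·P(T5)
      = 0.285·0.38 + 0.1·0.16 + 0.148·0.25 + 0.344·0.15 + 0.103·0.06
      = 0.1083 + 0.016 + 0.037 + 0.0516 + 0.00618 = 0.21908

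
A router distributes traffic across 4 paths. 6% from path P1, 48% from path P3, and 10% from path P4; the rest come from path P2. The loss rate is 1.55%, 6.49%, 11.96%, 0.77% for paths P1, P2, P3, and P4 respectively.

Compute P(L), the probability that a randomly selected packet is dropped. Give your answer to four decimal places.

0.0825

P(P2) = 1 − (0.06 + 0.48 + 0.1) = 0.36.
By the law of total probability,
P(L) = P(L|P1)·P(P1) + P(L|P2)·P(P2) + P(L|P3)·P(P3) + P(L|P4)·P(P4)
      = 0.0155·0.06 + 0.0649·0.36 + 0.1196·0.48 + 0.0077·0.1
      = 0.00093 + 0.023364 + 0.057408 + 0.00077 = 0.082472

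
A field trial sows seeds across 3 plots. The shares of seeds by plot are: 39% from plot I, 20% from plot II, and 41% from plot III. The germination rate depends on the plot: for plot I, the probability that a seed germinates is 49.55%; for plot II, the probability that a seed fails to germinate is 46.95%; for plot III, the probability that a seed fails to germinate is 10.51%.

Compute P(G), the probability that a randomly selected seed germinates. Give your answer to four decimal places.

P(G|II) = 1 − 0.4695 = 0.5305.
P(G|III) = 1 − 0.1051 = 0.8949.
P(G) = P(G|I)·P(I) + P(G|II)·P(II) + P(G|III)·P(III)
      = 0.4955·0.39 + 0.5305·0.2 + 0.8949·0.41
      = 0.193245 + 0.1061 + 0.366909 = 0.666254

P(G) ≈ 0.6663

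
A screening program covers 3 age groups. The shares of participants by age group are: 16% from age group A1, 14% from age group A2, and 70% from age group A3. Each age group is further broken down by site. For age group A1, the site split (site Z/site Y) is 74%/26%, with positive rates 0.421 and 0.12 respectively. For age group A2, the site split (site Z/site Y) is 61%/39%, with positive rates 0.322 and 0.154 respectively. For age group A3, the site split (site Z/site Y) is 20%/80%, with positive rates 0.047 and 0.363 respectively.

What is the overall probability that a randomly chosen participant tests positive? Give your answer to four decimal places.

P(T|A1) = 0.74·0.421 + 0.26·0.12 = 0.31154 + 0.0312 = 0.34274
P(T|A2) = 0.61·0.322 + 0.39·0.154 = 0.19642 + 0.06006 = 0.25648
P(T|A3) = 0.2·0.047 + 0.8·0.363 = 0.0094 + 0.2904 = 0.2998
Then overall,
P(T) = 0.16·0.34274 + 0.14·0.25648 + 0.7·0.2998
      = 0.0548384 + 0.0359072 + 0.20986 = 0.3006056

0.3006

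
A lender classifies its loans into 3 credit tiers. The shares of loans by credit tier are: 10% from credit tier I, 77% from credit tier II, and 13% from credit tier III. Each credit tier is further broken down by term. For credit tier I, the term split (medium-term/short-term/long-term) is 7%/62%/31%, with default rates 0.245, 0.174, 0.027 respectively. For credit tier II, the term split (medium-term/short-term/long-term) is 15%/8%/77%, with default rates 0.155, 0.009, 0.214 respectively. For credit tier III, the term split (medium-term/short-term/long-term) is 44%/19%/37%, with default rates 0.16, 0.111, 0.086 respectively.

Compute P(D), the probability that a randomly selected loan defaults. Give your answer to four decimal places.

0.1747

P(D|I) = 0.07·0.245 + 0.62·0.174 + 0.31·0.027 = 0.01715 + 0.10788 + 0.00837 = 0.1334
P(D|II) = 0.15·0.155 + 0.08·0.009 + 0.77·0.214 = 0.02325 + 0.00072 + 0.16478 = 0.18875
P(D|III) = 0.44·0.16 + 0.19·0.111 + 0.37·0.086 = 0.0704 + 0.02109 + 0.03182 = 0.12331
By total probability over the outer partition,
P(D) = 0.1·0.1334 + 0.77·0.18875 + 0.13·0.12331
      = 0.01334 + 0.1453375 + 0.0160303 = 0.1747078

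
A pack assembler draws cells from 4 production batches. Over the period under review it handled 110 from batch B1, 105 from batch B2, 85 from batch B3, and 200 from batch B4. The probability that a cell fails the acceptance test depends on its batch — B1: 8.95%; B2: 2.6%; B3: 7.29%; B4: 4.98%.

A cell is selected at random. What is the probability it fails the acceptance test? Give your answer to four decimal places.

P(F) ≈ 0.0575

Total: 110 + 105 + 85 + 200 = 500.
P(B1) = 110/500 = 0.22. P(B2) = 105/500 = 0.21. P(B3) = 85/500 = 0.17. P(B4) = 200/500 = 0.4.
P(F) = P(F|B1)·P(B1) + P(F|B2)·P(B2) + P(F|B3)·P(B3) + P(F|B4)·P(B4)
      = 0.0895·0.22 + 0.026·0.21 + 0.0729·0.17 + 0.0498·0.4
      = 0.01969 + 0.00546 + 0.012393 + 0.01992 = 0.057463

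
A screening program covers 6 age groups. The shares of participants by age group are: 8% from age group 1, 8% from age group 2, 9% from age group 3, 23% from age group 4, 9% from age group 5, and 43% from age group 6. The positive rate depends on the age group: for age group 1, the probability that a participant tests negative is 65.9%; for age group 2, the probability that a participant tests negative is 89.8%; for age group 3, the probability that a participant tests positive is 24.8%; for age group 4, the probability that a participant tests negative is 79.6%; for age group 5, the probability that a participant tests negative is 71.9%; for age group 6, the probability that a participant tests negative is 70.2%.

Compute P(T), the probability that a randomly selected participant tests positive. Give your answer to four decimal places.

P(T|1) = 1 − 0.659 = 0.341.
P(T|2) = 1 − 0.898 = 0.102.
P(T|4) = 1 − 0.796 = 0.204.
P(T|5) = 1 − 0.719 = 0.281.
P(T|6) = 1 − 0.702 = 0.298.
P(T) = P(T|1)·P(1) + P(T|2)·P(2) + P(T|3)·P(3) + P(T|4)·P(4) + P(T|5)·P(5) + P(T|6)·P(6)
      = 0.341·0.08 + 0.102·0.08 + 0.248·0.09 + 0.204·0.23 + 0.281·0.09 + 0.298·0.43
      = 0.02728 + 0.00816 + 0.02232 + 0.04692 + 0.02529 + 0.12814 = 0.25811

P(T) ≈ 0.2581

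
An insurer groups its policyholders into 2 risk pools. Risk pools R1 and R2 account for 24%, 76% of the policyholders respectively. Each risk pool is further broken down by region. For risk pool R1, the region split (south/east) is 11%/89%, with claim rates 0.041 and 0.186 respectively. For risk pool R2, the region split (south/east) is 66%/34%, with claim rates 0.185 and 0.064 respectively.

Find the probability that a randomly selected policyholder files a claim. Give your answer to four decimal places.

P(C|R1) = 0.11·0.041 + 0.89·0.186 = 0.00451 + 0.16554 = 0.17005
P(C|R2) = 0.66·0.185 + 0.34·0.064 = 0.1221 + 0.02176 = 0.14386
By total probability over the outer partition,
P(C) = 0.24·0.17005 + 0.76·0.14386
      = 0.040812 + 0.1093336 = 0.1501456

P(C) ≈ 0.1501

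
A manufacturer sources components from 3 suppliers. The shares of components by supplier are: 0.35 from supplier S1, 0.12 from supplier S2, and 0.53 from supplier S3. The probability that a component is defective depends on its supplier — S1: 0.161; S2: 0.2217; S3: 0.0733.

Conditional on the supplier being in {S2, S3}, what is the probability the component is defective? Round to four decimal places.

0.1007

Let S = {S2, S3}.
P(S) = 0.12 + 0.53 = 0.65.
P(D ∩ S) = 0.2217·0.12 + 0.0733·0.53 = 0.026604 + 0.038849 = 0.065453.
P(D | S) = 0.065453 / 0.65 = 0.100697…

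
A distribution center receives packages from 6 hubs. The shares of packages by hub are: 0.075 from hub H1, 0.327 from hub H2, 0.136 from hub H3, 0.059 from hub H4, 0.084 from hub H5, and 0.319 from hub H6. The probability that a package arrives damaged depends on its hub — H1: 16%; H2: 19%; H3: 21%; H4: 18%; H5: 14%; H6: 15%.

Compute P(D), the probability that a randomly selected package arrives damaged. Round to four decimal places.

P(D) = P(D|H1)·P(H1) + P(D|H2)·P(H2) + P(D|H3)·P(H3) + P(D|H4)·P(H4) + P(D|H5)·P(H5) + P(D|H6)·P(H6)
      = 0.16·0.075 + 0.19·0.327 + 0.21·0.136 + 0.18·0.059 + 0.14·0.084 + 0.15·0.319
      = 0.012 + 0.06213 + 0.02856 + 0.01062 + 0.01176 + 0.04785 = 0.17292

0.1729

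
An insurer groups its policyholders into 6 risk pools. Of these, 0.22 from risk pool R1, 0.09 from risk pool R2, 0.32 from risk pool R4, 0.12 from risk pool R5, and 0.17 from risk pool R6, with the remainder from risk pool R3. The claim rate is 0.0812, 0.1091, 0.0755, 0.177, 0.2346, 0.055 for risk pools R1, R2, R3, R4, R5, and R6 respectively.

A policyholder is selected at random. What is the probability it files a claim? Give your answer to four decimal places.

P(R3) = 1 − (0.22 + 0.09 + 0.32 + 0.12 + 0.17) = 0.08.
Summing over the partition,
P(C) = P(C|R1)·P(R1) + P(C|R2)·P(R2) + P(C|R3)·P(R3) + P(C|R4)·P(R4) + P(C|R5)·P(R5) + P(C|R6)·P(R6)
      = 0.0812·0.22 + 0.1091·0.09 + 0.0755·0.08 + 0.177·0.32 + 0.2346·0.12 + 0.055·0.17
      = 0.017864 + 0.009819 + 0.00604 + 0.05664 + 0.028152 + 0.00935 = 0.127865

0.1279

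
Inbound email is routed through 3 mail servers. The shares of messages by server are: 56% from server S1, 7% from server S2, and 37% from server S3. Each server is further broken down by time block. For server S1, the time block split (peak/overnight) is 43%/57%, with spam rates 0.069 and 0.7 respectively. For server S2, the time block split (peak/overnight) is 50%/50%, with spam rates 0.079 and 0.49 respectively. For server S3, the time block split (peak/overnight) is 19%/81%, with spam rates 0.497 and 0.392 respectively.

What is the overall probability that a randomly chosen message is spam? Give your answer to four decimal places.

P(S|S1) = 0.43·0.069 + 0.57·0.7 = 0.02967 + 0.399 = 0.42867
P(S|S2) = 0.5·0.079 + 0.5·0.49 = 0.0395 + 0.245 = 0.2845
P(S|S3) = 0.19·0.497 + 0.81·0.392 = 0.09443 + 0.31752 = 0.41195
By total probability over the outer partition,
P(S) = 0.56·0.42867 + 0.07·0.2845 + 0.37·0.41195
      = 0.2400552 + 0.019915 + 0.1524215 = 0.4123917

P(S) ≈ 0.4124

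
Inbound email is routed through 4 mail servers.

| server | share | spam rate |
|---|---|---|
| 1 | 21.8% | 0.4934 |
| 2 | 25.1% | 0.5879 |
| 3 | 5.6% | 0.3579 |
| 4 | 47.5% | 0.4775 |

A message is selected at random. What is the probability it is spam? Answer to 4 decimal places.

P(S) ≈ 0.5020

P(S) = P(S|1)·P(1) + P(S|2)·P(2) + P(S|3)·P(3) + P(S|4)·P(4)
      = 0.4934·0.218 + 0.5879·0.251 + 0.3579·0.056 + 0.4775·0.475
      = 0.1075612 + 0.1475629 + 0.0200424 + 0.2268125 = 0.501979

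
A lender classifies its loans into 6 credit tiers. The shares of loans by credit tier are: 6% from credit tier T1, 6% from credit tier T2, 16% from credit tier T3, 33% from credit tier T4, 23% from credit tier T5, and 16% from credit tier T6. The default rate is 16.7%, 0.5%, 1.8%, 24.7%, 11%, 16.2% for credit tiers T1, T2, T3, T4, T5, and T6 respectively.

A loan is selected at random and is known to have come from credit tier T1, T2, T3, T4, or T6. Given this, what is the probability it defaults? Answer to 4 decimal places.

0.1567

Let S = {T1, T2, T3, T4, T6}.
P(S) = 0.06 + 0.06 + 0.16 + 0.33 + 0.16 = 0.77.
P(D ∩ S) = 0.167·0.06 + 0.005·0.06 + 0.018·0.16 + 0.247·0.33 + 0.162·0.16 = 0.01002 + 0.0003 + 0.00288 + 0.08151 + 0.02592 = 0.12063.
P(D | S) = 0.12063 / 0.77 = 0.156662…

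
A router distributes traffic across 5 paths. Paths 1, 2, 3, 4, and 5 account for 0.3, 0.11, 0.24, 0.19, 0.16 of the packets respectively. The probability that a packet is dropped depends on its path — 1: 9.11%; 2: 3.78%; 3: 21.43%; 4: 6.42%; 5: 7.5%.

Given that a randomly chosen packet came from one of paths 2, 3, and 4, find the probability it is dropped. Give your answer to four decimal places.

0.1255

Let S = {2, 3, 4}.
P(S) = 0.11 + 0.24 + 0.19 = 0.54.
P(L ∩ S) = 0.0378·0.11 + 0.2143·0.24 + 0.0642·0.19 = 0.004158 + 0.051432 + 0.012198 = 0.067788.
P(L | S) = 0.067788 / 0.54 = 0.125533…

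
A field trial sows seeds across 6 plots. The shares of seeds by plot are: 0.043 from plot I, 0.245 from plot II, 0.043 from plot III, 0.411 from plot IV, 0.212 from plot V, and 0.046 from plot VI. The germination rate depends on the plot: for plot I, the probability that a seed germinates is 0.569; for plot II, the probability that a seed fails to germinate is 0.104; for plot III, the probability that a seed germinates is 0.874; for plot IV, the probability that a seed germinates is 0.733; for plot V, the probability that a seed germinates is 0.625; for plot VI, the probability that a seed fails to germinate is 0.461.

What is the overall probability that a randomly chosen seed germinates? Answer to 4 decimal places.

0.7401

P(G|II) = 1 − 0.104 = 0.896.
P(G|VI) = 1 − 0.461 = 0.539.
P(G) = P(G|I)·P(I) + P(G|II)·P(II) + P(G|III)·P(III) + P(G|IV)·P(IV) + P(G|V)·P(V) + P(G|VI)·P(VI)
      = 0.569·0.043 + 0.896·0.245 + 0.874·0.043 + 0.733·0.411 + 0.625·0.212 + 0.539·0.046
      = 0.024467 + 0.21952 + 0.037582 + 0.301263 + 0.1325 + 0.024794 = 0.740126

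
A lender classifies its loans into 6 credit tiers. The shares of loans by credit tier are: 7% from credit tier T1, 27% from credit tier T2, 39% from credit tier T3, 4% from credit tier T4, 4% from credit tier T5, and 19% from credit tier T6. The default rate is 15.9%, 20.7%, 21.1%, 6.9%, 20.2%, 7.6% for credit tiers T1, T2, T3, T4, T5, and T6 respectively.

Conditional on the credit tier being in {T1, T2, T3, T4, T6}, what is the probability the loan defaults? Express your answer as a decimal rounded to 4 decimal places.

P(D|S) ≈ 0.1734

Let S = {T1, T2, T3, T4, T6}.
P(S) = 0.07 + 0.27 + 0.39 + 0.04 + 0.19 = 0.96.
P(D ∩ S) = 0.159·0.07 + 0.207·0.27 + 0.211·0.39 + 0.069·0.04 + 0.076·0.19 = 0.01113 + 0.05589 + 0.08229 + 0.00276 + 0.01444 = 0.16651.
P(D | S) = 0.16651 / 0.96 = 0.173448…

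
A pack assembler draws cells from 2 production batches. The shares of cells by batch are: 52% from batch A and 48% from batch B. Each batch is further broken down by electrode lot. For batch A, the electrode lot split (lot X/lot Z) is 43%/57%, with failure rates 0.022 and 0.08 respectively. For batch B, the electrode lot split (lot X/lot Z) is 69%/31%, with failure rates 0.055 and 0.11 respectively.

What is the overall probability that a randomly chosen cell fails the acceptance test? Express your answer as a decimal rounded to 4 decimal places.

P(F) ≈ 0.0632

P(F|A) = 0.43·0.022 + 0.57·0.08 = 0.00946 + 0.0456 = 0.05506
P(F|B) = 0.69·0.055 + 0.31·0.11 = 0.03795 + 0.0341 = 0.07205
By total probability over the outer partition,
P(F) = 0.52·0.05506 + 0.48·0.07205
      = 0.0286312 + 0.034584 = 0.0632152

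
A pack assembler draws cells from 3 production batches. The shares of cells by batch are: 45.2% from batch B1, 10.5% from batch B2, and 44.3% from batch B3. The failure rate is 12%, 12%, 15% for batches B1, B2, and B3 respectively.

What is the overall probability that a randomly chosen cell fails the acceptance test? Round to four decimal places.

P(F) = P(F|B1)·P(B1) + P(F|B2)·P(B2) + P(F|B3)·P(B3)
      = 0.12·0.452 + 0.12·0.105 + 0.15·0.443
      = 0.05424 + 0.0126 + 0.06645 = 0.13329

P(F) ≈ 0.1333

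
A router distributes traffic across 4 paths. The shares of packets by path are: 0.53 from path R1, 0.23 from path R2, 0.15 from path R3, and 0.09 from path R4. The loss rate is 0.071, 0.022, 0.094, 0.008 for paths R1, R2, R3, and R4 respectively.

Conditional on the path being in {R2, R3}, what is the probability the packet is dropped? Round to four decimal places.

Let S = {R2, R3}.
P(S) = 0.23 + 0.15 = 0.38.
P(L ∩ S) = 0.022·0.23 + 0.094·0.15 = 0.00506 + 0.0141 = 0.01916.
P(L | S) = 0.01916 / 0.38 = 0.050421…

P(L|S) ≈ 0.0504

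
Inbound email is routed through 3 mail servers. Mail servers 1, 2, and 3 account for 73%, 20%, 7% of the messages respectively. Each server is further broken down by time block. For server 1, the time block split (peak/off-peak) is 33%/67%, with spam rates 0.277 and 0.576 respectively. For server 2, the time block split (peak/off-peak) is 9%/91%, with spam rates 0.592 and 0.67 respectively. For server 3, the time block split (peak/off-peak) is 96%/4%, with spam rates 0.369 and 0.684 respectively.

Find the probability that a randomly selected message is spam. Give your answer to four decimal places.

P(S|1) = 0.33·0.277 + 0.67·0.576 = 0.09141 + 0.38592 = 0.47733
P(S|2) = 0.09·0.592 + 0.91·0.67 = 0.05328 + 0.6097 = 0.66298
P(S|3) = 0.96·0.369 + 0.04·0.684 = 0.35424 + 0.02736 = 0.3816
Then overall,
P(S) = 0.73·0.47733 + 0.2·0.66298 + 0.07·0.3816
      = 0.3484509 + 0.132596 + 0.026712 = 0.5077589

P(S) ≈ 0.5078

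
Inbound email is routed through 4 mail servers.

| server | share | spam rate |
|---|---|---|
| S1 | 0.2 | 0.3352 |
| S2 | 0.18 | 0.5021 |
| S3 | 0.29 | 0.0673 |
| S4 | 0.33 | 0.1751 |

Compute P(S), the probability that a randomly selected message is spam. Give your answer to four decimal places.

P(S) ≈ 0.2347

Using total probability over the partition,
P(S) = P(S|S1)·P(S1) + P(S|S2)·P(S2) + P(S|S3)·P(S3) + P(S|S4)·P(S4)
      = 0.3352·0.2 + 0.5021·0.18 + 0.0673·0.29 + 0.1751·0.33
      = 0.06704 + 0.090378 + 0.019517 + 0.057783 = 0.234718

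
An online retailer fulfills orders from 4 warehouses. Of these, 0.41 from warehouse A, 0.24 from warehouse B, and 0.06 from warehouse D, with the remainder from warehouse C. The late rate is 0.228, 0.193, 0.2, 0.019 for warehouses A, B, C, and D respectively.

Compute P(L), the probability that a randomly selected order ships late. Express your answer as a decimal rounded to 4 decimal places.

0.1989

P(C) = 1 − (0.41 + 0.24 + 0.06) = 0.29.
Using total probability over the partition,
P(L) = P(L|A)·P(A) + P(L|B)·P(B) + P(L|C)·P(C) + P(L|D)·P(D)
      = 0.228·0.41 + 0.193·0.24 + 0.2·0.29 + 0.019·0.06
      = 0.09348 + 0.04632 + 0.058 + 0.00114 = 0.19894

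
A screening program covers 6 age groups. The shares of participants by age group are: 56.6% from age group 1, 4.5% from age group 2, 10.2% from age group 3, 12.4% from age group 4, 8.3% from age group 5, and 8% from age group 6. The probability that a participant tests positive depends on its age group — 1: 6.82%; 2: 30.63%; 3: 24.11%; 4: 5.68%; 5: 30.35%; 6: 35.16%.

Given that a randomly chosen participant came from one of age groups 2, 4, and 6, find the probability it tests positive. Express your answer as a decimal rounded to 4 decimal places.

Let S = {2, 4, 6}.
P(S) = 0.045 + 0.124 + 0.08 = 0.249.
P(T ∩ S) = 0.3063·0.045 + 0.0568·0.124 + 0.3516·0.08 = 0.0137835 + 0.0070432 + 0.028128 = 0.0489547.
P(T | S) = 0.0489547 / 0.249 = 0.196605…

P(T|S) ≈ 0.1966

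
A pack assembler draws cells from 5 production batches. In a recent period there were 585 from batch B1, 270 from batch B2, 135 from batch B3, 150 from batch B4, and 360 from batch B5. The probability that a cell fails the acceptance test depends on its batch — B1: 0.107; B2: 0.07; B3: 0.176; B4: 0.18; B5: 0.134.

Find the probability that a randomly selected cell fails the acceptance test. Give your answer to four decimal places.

0.1203

Total: 585 + 270 + 135 + 150 + 360 = 1500.
P(B1) = 585/1500 = 0.39. P(B2) = 270/1500 = 0.18. P(B3) = 135/1500 = 0.09. P(B4) = 150/1500 = 0.1. P(B5) = 360/1500 = 0.24.
P(F) = P(F|B1)·P(B1) + P(F|B2)·P(B2) + P(F|B3)·P(B3) + P(F|B4)·P(B4) + P(F|B5)·P(B5)
      = 0.107·0.39 + 0.07·0.18 + 0.176·0.09 + 0.18·0.1 + 0.134·0.24
      = 0.04173 + 0.0126 + 0.01584 + 0.018 + 0.03216 = 0.12033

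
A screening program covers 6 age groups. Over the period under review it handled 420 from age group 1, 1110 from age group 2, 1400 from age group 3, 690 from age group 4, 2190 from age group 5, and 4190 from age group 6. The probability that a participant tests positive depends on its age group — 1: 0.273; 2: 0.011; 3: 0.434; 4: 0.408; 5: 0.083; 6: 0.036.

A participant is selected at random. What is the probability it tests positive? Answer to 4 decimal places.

Total: 420 + 1110 + 1400 + 690 + 2190 + 4190 = 10000.
P(1) = 420/10000 = 0.042. P(2) = 1110/10000 = 0.111. P(3) = 1400/10000 = 0.14. P(4) = 690/10000 = 0.069. P(5) = 2190/10000 = 0.219. P(6) = 4190/10000 = 0.419.
P(T) = P(T|1)·P(1) + P(T|2)·P(2) + P(T|3)·P(3) + P(T|4)·P(4) + P(T|5)·P(5) + P(T|6)·P(6)
      = 0.273·0.042 + 0.011·0.111 + 0.434·0.14 + 0.408·0.069 + 0.083·0.219 + 0.036·0.419
      = 0.011466 + 0.001221 + 0.06076 + 0.028152 + 0.018177 + 0.015084 = 0.13486

P(T) ≈ 0.1349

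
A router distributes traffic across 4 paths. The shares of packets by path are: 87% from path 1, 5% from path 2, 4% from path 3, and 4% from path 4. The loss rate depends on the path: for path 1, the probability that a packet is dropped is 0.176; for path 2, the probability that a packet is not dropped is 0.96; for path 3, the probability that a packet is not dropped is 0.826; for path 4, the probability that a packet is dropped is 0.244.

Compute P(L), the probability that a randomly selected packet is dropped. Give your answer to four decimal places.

P(L|2) = 1 − 0.96 = 0.04.
P(L|3) = 1 − 0.826 = 0.174.
Summing over the partition,
P(L) = P(L|1)·P(1) + P(L|2)·P(2) + P(L|3)·P(3) + P(L|4)·P(4)
      = 0.176·0.87 + 0.04·0.05 + 0.174·0.04 + 0.244·0.04
      = 0.15312 + 0.002 + 0.00696 + 0.00976 = 0.17184

0.1718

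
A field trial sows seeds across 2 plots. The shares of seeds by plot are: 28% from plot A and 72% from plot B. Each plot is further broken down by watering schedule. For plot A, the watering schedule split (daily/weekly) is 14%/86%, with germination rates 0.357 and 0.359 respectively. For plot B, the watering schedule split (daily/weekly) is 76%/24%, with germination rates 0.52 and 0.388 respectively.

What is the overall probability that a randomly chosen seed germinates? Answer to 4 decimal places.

0.4520

P(G|A) = 0.14·0.357 + 0.86·0.359 = 0.04998 + 0.30874 = 0.35872
P(G|B) = 0.76·0.52 + 0.24·0.388 = 0.3952 + 0.09312 = 0.48832
By total probability over the outer partition,
P(G) = 0.28·0.35872 + 0.72·0.48832
      = 0.1004416 + 0.3515904 = 0.452032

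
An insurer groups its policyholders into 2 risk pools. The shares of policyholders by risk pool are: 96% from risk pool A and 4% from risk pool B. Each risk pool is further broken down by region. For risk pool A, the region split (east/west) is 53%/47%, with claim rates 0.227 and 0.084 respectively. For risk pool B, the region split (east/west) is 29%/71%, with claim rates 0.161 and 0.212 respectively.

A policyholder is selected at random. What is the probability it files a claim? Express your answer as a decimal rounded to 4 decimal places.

P(C|A) = 0.53·0.227 + 0.47·0.084 = 0.12031 + 0.03948 = 0.15979
P(C|B) = 0.29·0.161 + 0.71·0.212 = 0.04669 + 0.15052 = 0.19721
Then overall,
P(C) = 0.96·0.15979 + 0.04·0.19721
      = 0.1533984 + 0.0078884 = 0.1612868

0.1613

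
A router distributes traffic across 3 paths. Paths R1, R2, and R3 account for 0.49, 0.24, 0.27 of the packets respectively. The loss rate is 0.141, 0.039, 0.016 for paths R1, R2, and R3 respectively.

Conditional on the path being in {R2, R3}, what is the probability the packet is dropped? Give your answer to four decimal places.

0.0268

Let S = {R2, R3}.
P(S) = 0.24 + 0.27 = 0.51.
P(L ∩ S) = 0.039·0.24 + 0.016·0.27 = 0.00936 + 0.00432 = 0.01368.
P(L | S) = 0.01368 / 0.51 = 0.026824…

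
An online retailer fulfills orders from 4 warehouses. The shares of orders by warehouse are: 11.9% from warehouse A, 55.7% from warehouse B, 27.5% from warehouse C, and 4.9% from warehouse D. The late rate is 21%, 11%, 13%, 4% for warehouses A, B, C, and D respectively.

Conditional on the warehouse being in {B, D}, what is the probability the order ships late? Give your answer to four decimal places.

Let S = {B, D}.
P(S) = 0.557 + 0.049 = 0.606.
P(L ∩ S) = 0.11·0.557 + 0.04·0.049 = 0.06127 + 0.00196 = 0.06323.
P(L | S) = 0.06323 / 0.606 = 0.104340…

P(L|S) ≈ 0.1043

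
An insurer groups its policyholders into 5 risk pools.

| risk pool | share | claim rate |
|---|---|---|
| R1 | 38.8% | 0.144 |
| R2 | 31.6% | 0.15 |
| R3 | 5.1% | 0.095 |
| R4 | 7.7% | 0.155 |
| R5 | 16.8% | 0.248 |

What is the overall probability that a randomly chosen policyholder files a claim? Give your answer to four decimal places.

P(C) = P(C|R1)·P(R1) + P(C|R2)·P(R2) + P(C|R3)·P(R3) + P(C|R4)·P(R4) + P(C|R5)·P(R5)
      = 0.144·0.388 + 0.15·0.316 + 0.095·0.051 + 0.155·0.077 + 0.248·0.168
      = 0.055872 + 0.0474 + 0.004845 + 0.011935 + 0.041664 = 0.161716

P(C) ≈ 0.1617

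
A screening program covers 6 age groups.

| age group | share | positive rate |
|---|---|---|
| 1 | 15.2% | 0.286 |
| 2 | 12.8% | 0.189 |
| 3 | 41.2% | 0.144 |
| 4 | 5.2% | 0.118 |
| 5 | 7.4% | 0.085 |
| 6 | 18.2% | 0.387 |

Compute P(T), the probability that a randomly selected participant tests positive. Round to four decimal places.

P(T) ≈ 0.2099

Summing over the partition,
P(T) = P(T|1)·P(1) + P(T|2)·P(2) + P(T|3)·P(3) + P(T|4)·P(4) + P(T|5)·P(5) + P(T|6)·P(6)
      = 0.286·0.152 + 0.189·0.128 + 0.144·0.412 + 0.118·0.052 + 0.085·0.074 + 0.387·0.182
      = 0.043472 + 0.024192 + 0.059328 + 0.006136 + 0.00629 + 0.070434 = 0.209852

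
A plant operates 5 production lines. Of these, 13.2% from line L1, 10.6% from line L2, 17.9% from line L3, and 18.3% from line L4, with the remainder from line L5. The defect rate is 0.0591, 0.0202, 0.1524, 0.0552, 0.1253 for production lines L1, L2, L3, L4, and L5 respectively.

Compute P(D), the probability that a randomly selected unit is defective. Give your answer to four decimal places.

P(D) ≈ 0.0974

P(L5) = 1 − (0.132 + 0.106 + 0.179 + 0.183) = 0.4.
P(D) = P(D|L1)·P(L1) + P(D|L2)·P(L2) + P(D|L3)·P(L3) + P(D|L4)·P(L4) + P(D|L5)·P(L5)
      = 0.0591·0.132 + 0.0202·0.106 + 0.1524·0.179 + 0.0552·0.183 + 0.1253·0.4
      = 0.0078012 + 0.0021412 + 0.0272796 + 0.0101016 + 0.05012 = 0.0974436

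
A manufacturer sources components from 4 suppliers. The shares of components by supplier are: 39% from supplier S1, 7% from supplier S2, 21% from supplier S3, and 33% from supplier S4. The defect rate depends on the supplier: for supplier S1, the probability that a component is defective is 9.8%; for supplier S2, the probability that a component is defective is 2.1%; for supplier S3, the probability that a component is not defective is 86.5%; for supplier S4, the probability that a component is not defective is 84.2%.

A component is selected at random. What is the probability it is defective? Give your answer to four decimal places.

P(D) ≈ 0.1202

P(D|S3) = 1 − 0.865 = 0.135.
P(D|S4) = 1 − 0.842 = 0.158.
Summing over the partition,
P(D) = P(D|S1)·P(S1) + P(D|S2)·P(S2) + P(D|S3)·P(S3) + P(D|S4)·P(S4)
      = 0.098·0.39 + 0.021·0.07 + 0.135·0.21 + 0.158·0.33
      = 0.03822 + 0.00147 + 0.02835 + 0.05214 = 0.12018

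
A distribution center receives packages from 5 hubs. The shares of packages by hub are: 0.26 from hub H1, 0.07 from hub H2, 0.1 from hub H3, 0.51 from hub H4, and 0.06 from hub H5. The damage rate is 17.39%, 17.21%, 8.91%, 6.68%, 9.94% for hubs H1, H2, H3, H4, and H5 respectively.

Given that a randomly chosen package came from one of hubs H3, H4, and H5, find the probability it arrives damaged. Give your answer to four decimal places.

Let S = {H3, H4, H5}.
P(S) = 0.1 + 0.51 + 0.06 = 0.67.
P(D ∩ S) = 0.0891·0.1 + 0.0668·0.51 + 0.0994·0.06 = 0.00891 + 0.034068 + 0.005964 = 0.048942.
P(D | S) = 0.048942 / 0.67 = 0.073048…

0.0730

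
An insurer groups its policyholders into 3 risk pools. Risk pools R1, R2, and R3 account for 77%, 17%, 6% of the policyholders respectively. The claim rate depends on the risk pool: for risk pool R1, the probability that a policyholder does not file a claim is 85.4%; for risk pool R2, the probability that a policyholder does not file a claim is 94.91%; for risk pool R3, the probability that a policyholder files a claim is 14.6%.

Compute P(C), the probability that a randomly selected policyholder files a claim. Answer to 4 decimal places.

P(C|R1) = 1 − 0.854 = 0.146.
P(C|R2) = 1 − 0.9491 = 0.0509.
P(C) = P(C|R1)·P(R1) + P(C|R2)·P(R2) + P(C|R3)·P(R3)
      = 0.146·0.77 + 0.0509·0.17 + 0.146·0.06
      = 0.11242 + 0.008653 + 0.00876 = 0.129833

0.1298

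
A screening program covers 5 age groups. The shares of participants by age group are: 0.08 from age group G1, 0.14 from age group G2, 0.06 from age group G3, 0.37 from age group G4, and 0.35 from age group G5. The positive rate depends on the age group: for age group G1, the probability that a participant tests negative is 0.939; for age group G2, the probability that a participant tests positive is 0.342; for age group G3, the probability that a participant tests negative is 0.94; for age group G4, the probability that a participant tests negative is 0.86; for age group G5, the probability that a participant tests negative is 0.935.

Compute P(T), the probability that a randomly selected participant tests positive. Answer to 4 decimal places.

0.1309

P(T|G1) = 1 − 0.939 = 0.061.
P(T|G3) = 1 − 0.94 = 0.06.
P(T|G4) = 1 − 0.86 = 0.14.
P(T|G5) = 1 − 0.935 = 0.065.
P(T) = P(T|G1)·P(G1) + P(T|G2)·P(G2) + P(T|G3)·P(G3) + P(T|G4)·P(G4) + P(T|G5)·P(G5)
      = 0.061·0.08 + 0.342·0.14 + 0.06·0.06 + 0.14·0.37 + 0.065·0.35
      = 0.00488 + 0.04788 + 0.0036 + 0.0518 + 0.02275 = 0.13091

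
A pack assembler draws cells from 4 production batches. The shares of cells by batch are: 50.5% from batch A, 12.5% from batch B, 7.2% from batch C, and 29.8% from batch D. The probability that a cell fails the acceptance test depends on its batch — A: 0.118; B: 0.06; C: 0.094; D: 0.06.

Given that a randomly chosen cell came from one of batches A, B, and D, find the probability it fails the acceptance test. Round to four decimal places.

0.0916

Let S = {A, B, D}.
P(S) = 0.505 + 0.125 + 0.298 = 0.928.
P(F ∩ S) = 0.118·0.505 + 0.06·0.125 + 0.06·0.298 = 0.05959 + 0.0075 + 0.01788 = 0.08497.
P(F | S) = 0.08497 / 0.928 = 0.091563…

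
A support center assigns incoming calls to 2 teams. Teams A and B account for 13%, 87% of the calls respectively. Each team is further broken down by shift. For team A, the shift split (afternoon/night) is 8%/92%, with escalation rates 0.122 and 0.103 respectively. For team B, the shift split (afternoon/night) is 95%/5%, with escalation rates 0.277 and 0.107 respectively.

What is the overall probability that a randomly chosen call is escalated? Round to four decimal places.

P(E|A) = 0.08·0.122 + 0.92·0.103 = 0.00976 + 0.09476 = 0.10452
P(E|B) = 0.95·0.277 + 0.05·0.107 = 0.26315 + 0.00535 = 0.2685
Then overall,
P(E) = 0.13·0.10452 + 0.87·0.2685
      = 0.0135876 + 0.233595 = 0.2471826

P(E) ≈ 0.2472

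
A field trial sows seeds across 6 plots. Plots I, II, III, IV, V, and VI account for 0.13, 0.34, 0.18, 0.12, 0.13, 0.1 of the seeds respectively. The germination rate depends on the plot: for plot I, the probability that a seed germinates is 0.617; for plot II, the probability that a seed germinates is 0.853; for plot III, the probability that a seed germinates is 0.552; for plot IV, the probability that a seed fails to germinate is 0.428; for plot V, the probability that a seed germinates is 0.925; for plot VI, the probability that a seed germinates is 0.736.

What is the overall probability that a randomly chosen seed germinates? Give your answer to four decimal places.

P(G|IV) = 1 − 0.428 = 0.572.
By the law of total probability,
P(G) = P(G|I)·P(I) + P(G|II)·P(II) + P(G|III)·P(III) + P(G|IV)·P(IV) + P(G|V)·P(V) + P(G|VI)·P(VI)
      = 0.617·0.13 + 0.853·0.34 + 0.552·0.18 + 0.572·0.12 + 0.925·0.13 + 0.736·0.1
      = 0.08021 + 0.29002 + 0.09936 + 0.06864 + 0.12025 + 0.0736 = 0.73208

0.7321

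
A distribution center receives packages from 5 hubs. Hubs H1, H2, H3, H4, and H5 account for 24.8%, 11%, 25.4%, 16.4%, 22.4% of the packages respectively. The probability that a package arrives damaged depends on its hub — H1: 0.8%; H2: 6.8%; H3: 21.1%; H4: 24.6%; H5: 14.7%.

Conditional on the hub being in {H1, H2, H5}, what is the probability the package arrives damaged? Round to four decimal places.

0.0728

Let S = {H1, H2, H5}.
P(S) = 0.248 + 0.11 + 0.224 = 0.582.
P(D ∩ S) = 0.008·0.248 + 0.068·0.11 + 0.147·0.224 = 0.001984 + 0.00748 + 0.032928 = 0.042392.
P(D | S) = 0.042392 / 0.582 = 0.072838…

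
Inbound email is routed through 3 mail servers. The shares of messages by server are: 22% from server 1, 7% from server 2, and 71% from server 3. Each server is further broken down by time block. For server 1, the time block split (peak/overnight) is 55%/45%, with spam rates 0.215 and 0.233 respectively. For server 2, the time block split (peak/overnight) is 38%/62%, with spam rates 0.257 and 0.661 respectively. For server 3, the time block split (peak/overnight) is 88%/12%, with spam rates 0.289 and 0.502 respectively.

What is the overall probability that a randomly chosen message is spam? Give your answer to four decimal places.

P(S|1) = 0.55·0.215 + 0.45·0.233 = 0.11825 + 0.10485 = 0.2231
P(S|2) = 0.38·0.257 + 0.62·0.661 = 0.09766 + 0.40982 = 0.50748
P(S|3) = 0.88·0.289 + 0.12·0.502 = 0.25432 + 0.06024 = 0.31456
By total probability over the outer partition,
P(S) = 0.22·0.2231 + 0.07·0.50748 + 0.71·0.31456
      = 0.049082 + 0.0355236 + 0.2233376 = 0.3079432

P(S) ≈ 0.3079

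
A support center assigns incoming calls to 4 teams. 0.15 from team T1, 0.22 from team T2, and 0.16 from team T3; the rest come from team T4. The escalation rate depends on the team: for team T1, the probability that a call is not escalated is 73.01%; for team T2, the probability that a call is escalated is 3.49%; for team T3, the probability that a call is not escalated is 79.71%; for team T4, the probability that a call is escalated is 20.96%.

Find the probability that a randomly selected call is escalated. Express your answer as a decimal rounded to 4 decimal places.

0.1791

P(T4) = 1 − (0.15 + 0.22 + 0.16) = 0.47.
P(E|T1) = 1 − 0.7301 = 0.2699.
P(E|T3) = 1 − 0.7971 = 0.2029.
P(E) = P(E|T1)·P(T1) + P(E|T2)·P(T2) + P(E|T3)·P(T3) + P(E|T4)·P(T4)
      = 0.2699·0.15 + 0.0349·0.22 + 0.2029·0.16 + 0.2096·0.47
      = 0.040485 + 0.007678 + 0.032464 + 0.098512 = 0.179139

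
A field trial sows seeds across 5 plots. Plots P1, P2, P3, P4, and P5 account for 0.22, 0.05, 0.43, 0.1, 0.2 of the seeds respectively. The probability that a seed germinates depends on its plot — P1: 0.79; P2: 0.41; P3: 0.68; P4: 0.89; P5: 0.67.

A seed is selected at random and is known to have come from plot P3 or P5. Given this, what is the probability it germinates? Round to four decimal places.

Let S = {P3, P5}.
P(S) = 0.43 + 0.2 = 0.63.
P(G ∩ S) = 0.68·0.43 + 0.67·0.2 = 0.2924 + 0.134 = 0.4264.
P(G | S) = 0.4264 / 0.63 = 0.676825…

0.6768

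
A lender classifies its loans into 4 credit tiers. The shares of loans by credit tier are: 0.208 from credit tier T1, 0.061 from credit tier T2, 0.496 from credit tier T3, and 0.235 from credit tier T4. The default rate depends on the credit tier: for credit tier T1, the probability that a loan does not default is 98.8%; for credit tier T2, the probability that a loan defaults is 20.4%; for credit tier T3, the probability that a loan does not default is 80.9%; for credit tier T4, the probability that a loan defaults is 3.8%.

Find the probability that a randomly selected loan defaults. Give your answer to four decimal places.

P(D|T1) = 1 − 0.988 = 0.012.
P(D|T3) = 1 − 0.809 = 0.191.
P(D) = P(D|T1)·P(T1) + P(D|T2)·P(T2) + P(D|T3)·P(T3) + P(D|T4)·P(T4)
      = 0.012·0.208 + 0.204·0.061 + 0.191·0.496 + 0.038·0.235
      = 0.002496 + 0.012444 + 0.094736 + 0.00893 = 0.118606

P(D) ≈ 0.1186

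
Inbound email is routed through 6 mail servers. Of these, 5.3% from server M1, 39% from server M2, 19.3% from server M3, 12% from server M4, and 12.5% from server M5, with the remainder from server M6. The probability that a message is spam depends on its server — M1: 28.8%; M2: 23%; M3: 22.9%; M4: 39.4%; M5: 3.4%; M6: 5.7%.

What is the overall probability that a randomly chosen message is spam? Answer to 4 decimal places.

0.2075

P(M6) = 1 − (0.053 + 0.39 + 0.193 + 0.12 + 0.125) = 0.119.
Summing over the partition,
P(S) = P(S|M1)·P(M1) + P(S|M2)·P(M2) + P(S|M3)·P(M3) + P(S|M4)·P(M4) + P(S|M5)·P(M5) + P(S|M6)·P(M6)
      = 0.288·0.053 + 0.23·0.39 + 0.229·0.193 + 0.394·0.12 + 0.034·0.125 + 0.057·0.119
      = 0.015264 + 0.0897 + 0.044197 + 0.04728 + 0.00425 + 0.006783 = 0.207474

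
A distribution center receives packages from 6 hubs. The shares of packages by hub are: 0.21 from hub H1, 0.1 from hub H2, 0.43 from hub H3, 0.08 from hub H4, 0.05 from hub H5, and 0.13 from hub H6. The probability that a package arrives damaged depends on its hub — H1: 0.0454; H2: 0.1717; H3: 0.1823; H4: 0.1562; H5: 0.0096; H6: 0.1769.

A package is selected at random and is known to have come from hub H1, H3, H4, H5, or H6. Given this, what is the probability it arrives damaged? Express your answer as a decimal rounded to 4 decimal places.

P(D|S) ≈ 0.1377

Let S = {H1, H3, H4, H5, H6}.
P(S) = 0.21 + 0.43 + 0.08 + 0.05 + 0.13 = 0.9.
P(D ∩ S) = 0.0454·0.21 + 0.1823·0.43 + 0.1562·0.08 + 0.0096·0.05 + 0.1769·0.13 = 0.009534 + 0.078389 + 0.012496 + 0.00048 + 0.022997 = 0.123896.
P(D | S) = 0.123896 / 0.9 = 0.137662…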